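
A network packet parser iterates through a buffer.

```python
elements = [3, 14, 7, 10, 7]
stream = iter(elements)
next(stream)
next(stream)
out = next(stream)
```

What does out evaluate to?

Step 1: Create iterator over [3, 14, 7, 10, 7].
Step 2: next() consumes 3.
Step 3: next() consumes 14.
Step 4: next() returns 7.
Therefore out = 7.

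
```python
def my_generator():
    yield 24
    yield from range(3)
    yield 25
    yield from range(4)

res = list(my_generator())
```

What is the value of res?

Step 1: Trace yields in order:
  yield 24
  yield 0
  yield 1
  yield 2
  yield 25
  yield 0
  yield 1
  yield 2
  yield 3
Therefore res = [24, 0, 1, 2, 25, 0, 1, 2, 3].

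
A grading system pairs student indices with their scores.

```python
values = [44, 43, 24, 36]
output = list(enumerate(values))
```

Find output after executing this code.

Step 1: enumerate pairs each element with its index:
  (0, 44)
  (1, 43)
  (2, 24)
  (3, 36)
Therefore output = [(0, 44), (1, 43), (2, 24), (3, 36)].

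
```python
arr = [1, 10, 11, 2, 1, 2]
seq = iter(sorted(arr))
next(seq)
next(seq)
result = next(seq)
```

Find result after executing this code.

Step 1: sorted([1, 10, 11, 2, 1, 2]) = [1, 1, 2, 2, 10, 11].
Step 2: Create iterator and skip 2 elements.
Step 3: next() returns 2.
Therefore result = 2.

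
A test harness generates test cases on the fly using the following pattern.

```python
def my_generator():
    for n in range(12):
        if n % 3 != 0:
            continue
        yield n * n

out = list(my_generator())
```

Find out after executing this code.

Step 1: Only yield n**2 when n is divisible by 3:
  n=0: 0 % 3 == 0, yield 0**2 = 0
  n=3: 3 % 3 == 0, yield 3**2 = 9
  n=6: 6 % 3 == 0, yield 6**2 = 36
  n=9: 9 % 3 == 0, yield 9**2 = 81
Therefore out = [0, 9, 36, 81].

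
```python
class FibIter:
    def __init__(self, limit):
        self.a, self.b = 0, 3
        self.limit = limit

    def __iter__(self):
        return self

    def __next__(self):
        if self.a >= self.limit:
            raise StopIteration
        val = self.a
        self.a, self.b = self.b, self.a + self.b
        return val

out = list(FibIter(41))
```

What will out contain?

Step 1: Fibonacci-like sequence (a=0, b=3) until >= 41:
  Yield 0, then a,b = 3,3
  Yield 3, then a,b = 3,6
  Yield 3, then a,b = 6,9
  Yield 6, then a,b = 9,15
  Yield 9, then a,b = 15,24
  Yield 15, then a,b = 24,39
  Yield 24, then a,b = 39,63
  Yield 39, then a,b = 63,102
Step 2: 63 >= 41, stop.
Therefore out = [0, 3, 3, 6, 9, 15, 24, 39].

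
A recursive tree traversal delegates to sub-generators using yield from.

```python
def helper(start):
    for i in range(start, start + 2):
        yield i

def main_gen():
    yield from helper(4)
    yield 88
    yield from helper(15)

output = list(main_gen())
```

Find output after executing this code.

Step 1: main_gen() delegates to helper(4):
  yield 4
  yield 5
Step 2: yield 88
Step 3: Delegates to helper(15):
  yield 15
  yield 16
Therefore output = [4, 5, 88, 15, 16].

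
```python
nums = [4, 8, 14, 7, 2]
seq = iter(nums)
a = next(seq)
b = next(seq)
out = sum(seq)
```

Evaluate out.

Step 1: Create iterator over [4, 8, 14, 7, 2].
Step 2: a = next() = 4, b = next() = 8.
Step 3: sum() of remaining [14, 7, 2] = 23.
Therefore out = 23.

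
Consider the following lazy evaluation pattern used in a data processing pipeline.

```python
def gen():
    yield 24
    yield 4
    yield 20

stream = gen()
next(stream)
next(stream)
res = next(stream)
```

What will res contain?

Step 1: gen() creates a generator.
Step 2: next(stream) yields 24 (consumed and discarded).
Step 3: next(stream) yields 4 (consumed and discarded).
Step 4: next(stream) yields 20, assigned to res.
Therefore res = 20.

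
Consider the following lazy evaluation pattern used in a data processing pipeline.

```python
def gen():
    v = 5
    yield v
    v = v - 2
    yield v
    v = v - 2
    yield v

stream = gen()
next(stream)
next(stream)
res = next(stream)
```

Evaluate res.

Step 1: Trace through generator execution:
  Yield 1: v starts at 5, yield 5
  Yield 2: v = 5 - 2 = 3, yield 3
  Yield 3: v = 3 - 2 = 1, yield 1
Step 2: First next() gets 5, second next() gets the second value, third next() yields 1.
Therefore res = 1.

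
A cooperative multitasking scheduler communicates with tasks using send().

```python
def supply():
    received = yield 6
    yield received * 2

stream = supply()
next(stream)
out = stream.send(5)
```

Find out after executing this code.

Step 1: next(stream) advances to first yield, producing 6.
Step 2: send(5) resumes, received = 5.
Step 3: yield received * 2 = 5 * 2 = 10.
Therefore out = 10.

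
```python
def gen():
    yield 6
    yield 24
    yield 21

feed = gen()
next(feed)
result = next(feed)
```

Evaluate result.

Step 1: gen() creates a generator.
Step 2: next(feed) yields 6 (consumed and discarded).
Step 3: next(feed) yields 24, assigned to result.
Therefore result = 24.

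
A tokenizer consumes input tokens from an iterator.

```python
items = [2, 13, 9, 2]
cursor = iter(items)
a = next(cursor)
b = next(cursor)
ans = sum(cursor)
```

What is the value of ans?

Step 1: Create iterator over [2, 13, 9, 2].
Step 2: a = next() = 2, b = next() = 13.
Step 3: sum() of remaining [9, 2] = 11.
Therefore ans = 11.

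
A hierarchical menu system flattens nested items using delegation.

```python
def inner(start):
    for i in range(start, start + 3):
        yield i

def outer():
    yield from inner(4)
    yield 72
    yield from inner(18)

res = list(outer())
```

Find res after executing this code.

Step 1: outer() delegates to inner(4):
  yield 4
  yield 5
  yield 6
Step 2: yield 72
Step 3: Delegates to inner(18):
  yield 18
  yield 19
  yield 20
Therefore res = [4, 5, 6, 72, 18, 19, 20].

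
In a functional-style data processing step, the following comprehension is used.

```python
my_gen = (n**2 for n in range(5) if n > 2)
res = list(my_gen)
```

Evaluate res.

Step 1: For range(5), keep n > 2, then square:
  n=0: 0 <= 2, excluded
  n=1: 1 <= 2, excluded
  n=2: 2 <= 2, excluded
  n=3: 3 > 2, yield 3**2 = 9
  n=4: 4 > 2, yield 4**2 = 16
Therefore res = [9, 16].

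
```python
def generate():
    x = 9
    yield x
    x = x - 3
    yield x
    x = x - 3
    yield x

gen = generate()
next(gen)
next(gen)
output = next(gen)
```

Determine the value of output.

Step 1: Trace through generator execution:
  Yield 1: x starts at 9, yield 9
  Yield 2: x = 9 - 3 = 6, yield 6
  Yield 3: x = 6 - 3 = 3, yield 3
Step 2: First next() gets 9, second next() gets the second value, third next() yields 3.
Therefore output = 3.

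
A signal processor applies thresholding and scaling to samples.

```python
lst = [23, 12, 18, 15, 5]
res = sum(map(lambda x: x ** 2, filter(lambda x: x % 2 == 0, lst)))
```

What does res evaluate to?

Step 1: Filter even numbers from [23, 12, 18, 15, 5]: [12, 18]
Step 2: Square each: [144, 324]
Step 3: Sum = 468.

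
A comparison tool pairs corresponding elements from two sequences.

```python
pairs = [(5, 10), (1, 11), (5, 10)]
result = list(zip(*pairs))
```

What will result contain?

Step 1: zip(*pairs) transposes: unzips [(5, 10), (1, 11), (5, 10)] into separate sequences.
Step 2: First elements: (5, 1, 5), second elements: (10, 11, 10).
Therefore result = [(5, 1, 5), (10, 11, 10)].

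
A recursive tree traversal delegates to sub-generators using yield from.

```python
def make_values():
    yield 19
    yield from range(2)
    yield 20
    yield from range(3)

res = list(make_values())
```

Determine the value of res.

Step 1: Trace yields in order:
  yield 19
  yield 0
  yield 1
  yield 20
  yield 0
  yield 1
  yield 2
Therefore res = [19, 0, 1, 20, 0, 1, 2].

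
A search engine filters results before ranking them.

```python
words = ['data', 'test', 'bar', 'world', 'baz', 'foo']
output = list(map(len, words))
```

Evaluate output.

Step 1: Map len() to each word:
  'data' -> 4
  'test' -> 4
  'bar' -> 3
  'world' -> 5
  'baz' -> 3
  'foo' -> 3
Therefore output = [4, 4, 3, 5, 3, 3].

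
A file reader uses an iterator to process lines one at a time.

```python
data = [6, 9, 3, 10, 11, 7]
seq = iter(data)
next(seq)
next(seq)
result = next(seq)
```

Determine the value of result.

Step 1: Create iterator over [6, 9, 3, 10, 11, 7].
Step 2: next() consumes 6.
Step 3: next() consumes 9.
Step 4: next() returns 3.
Therefore result = 3.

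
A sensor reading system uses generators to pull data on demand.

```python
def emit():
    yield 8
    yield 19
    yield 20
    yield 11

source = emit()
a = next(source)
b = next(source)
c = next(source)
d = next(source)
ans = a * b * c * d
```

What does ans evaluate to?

Step 1: Create generator and consume all values:
  a = next(source) = 8
  b = next(source) = 19
  c = next(source) = 20
  d = next(source) = 11
Step 2: ans = 8 * 19 * 20 * 11 = 33440.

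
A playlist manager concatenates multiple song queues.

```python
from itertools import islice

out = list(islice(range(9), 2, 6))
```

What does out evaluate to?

Step 1: islice(range(9), 2, 6) takes elements at indices [2, 6).
Step 2: Elements: [2, 3, 4, 5].
Therefore out = [2, 3, 4, 5].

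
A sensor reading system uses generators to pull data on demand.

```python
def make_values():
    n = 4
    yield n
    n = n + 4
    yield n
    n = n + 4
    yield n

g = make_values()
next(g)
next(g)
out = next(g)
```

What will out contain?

Step 1: Trace through generator execution:
  Yield 1: n starts at 4, yield 4
  Yield 2: n = 4 + 4 = 8, yield 8
  Yield 3: n = 8 + 4 = 12, yield 12
Step 2: First next() gets 4, second next() gets the second value, third next() yields 12.
Therefore out = 12.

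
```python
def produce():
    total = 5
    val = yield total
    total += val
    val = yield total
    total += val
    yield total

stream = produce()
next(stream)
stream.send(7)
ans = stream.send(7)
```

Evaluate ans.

Step 1: next() -> yield total=5.
Step 2: send(7) -> val=7, total = 5+7 = 12, yield 12.
Step 3: send(7) -> val=7, total = 12+7 = 19, yield 19.
Therefore ans = 19.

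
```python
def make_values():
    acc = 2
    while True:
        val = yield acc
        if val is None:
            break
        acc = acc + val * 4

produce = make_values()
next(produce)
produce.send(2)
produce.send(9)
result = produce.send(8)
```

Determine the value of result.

Step 1: next() -> yield acc=2.
Step 2: send(2) -> val=2, acc = 2 + 2*4 = 10, yield 10.
Step 3: send(9) -> val=9, acc = 10 + 9*4 = 46, yield 46.
Step 4: send(8) -> val=8, acc = 46 + 8*4 = 78, yield 78.
Therefore result = 78.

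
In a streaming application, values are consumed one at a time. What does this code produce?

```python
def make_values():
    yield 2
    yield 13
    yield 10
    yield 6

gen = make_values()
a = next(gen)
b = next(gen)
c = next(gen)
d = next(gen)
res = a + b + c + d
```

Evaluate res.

Step 1: Create generator and consume all values:
  a = next(gen) = 2
  b = next(gen) = 13
  c = next(gen) = 10
  d = next(gen) = 6
Step 2: res = 2 + 13 + 10 + 6 = 31.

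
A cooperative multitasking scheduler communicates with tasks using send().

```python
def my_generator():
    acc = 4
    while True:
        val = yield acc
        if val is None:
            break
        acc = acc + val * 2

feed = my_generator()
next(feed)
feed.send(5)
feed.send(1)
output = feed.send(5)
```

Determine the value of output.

Step 1: next() -> yield acc=4.
Step 2: send(5) -> val=5, acc = 4 + 5*2 = 14, yield 14.
Step 3: send(1) -> val=1, acc = 14 + 1*2 = 16, yield 16.
Step 4: send(5) -> val=5, acc = 16 + 5*2 = 26, yield 26.
Therefore output = 26.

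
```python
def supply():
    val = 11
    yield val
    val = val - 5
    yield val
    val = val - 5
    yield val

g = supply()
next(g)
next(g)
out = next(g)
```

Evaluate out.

Step 1: Trace through generator execution:
  Yield 1: val starts at 11, yield 11
  Yield 2: val = 11 - 5 = 6, yield 6
  Yield 3: val = 6 - 5 = 1, yield 1
Step 2: First next() gets 11, second next() gets the second value, third next() yields 1.
Therefore out = 1.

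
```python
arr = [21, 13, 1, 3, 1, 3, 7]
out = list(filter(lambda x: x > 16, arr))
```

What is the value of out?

Step 1: Filter elements > 16:
  21: kept
  13: removed
  1: removed
  3: removed
  1: removed
  3: removed
  7: removed
Therefore out = [21].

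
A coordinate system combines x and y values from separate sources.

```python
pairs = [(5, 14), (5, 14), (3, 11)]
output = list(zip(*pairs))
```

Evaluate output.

Step 1: zip(*pairs) transposes: unzips [(5, 14), (5, 14), (3, 11)] into separate sequences.
Step 2: First elements: (5, 5, 3), second elements: (14, 14, 11).
Therefore output = [(5, 5, 3), (14, 14, 11)].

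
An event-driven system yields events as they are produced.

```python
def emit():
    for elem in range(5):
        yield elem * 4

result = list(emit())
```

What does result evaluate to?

Step 1: For each elem in range(5), yield elem * 4:
  elem=0: yield 0 * 4 = 0
  elem=1: yield 1 * 4 = 4
  elem=2: yield 2 * 4 = 8
  elem=3: yield 3 * 4 = 12
  elem=4: yield 4 * 4 = 16
Therefore result = [0, 4, 8, 12, 16].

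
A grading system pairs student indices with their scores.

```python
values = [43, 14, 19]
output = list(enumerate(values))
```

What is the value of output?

Step 1: enumerate pairs each element with its index:
  (0, 43)
  (1, 14)
  (2, 19)
Therefore output = [(0, 43), (1, 14), (2, 19)].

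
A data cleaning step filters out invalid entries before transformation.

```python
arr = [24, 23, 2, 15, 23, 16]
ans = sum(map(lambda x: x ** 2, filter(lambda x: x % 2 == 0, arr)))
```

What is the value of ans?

Step 1: Filter even numbers from [24, 23, 2, 15, 23, 16]: [24, 2, 16]
Step 2: Square each: [576, 4, 256]
Step 3: Sum = 836.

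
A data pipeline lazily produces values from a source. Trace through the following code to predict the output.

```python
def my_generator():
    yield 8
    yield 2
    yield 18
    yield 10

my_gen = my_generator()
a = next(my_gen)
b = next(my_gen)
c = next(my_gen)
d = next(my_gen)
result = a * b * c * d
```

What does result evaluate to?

Step 1: Create generator and consume all values:
  a = next(my_gen) = 8
  b = next(my_gen) = 2
  c = next(my_gen) = 18
  d = next(my_gen) = 10
Step 2: result = 8 * 2 * 18 * 10 = 2880.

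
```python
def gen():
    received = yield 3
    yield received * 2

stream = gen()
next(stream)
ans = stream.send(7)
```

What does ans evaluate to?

Step 1: next(stream) advances to first yield, producing 3.
Step 2: send(7) resumes, received = 7.
Step 3: yield received * 2 = 7 * 2 = 14.
Therefore ans = 14.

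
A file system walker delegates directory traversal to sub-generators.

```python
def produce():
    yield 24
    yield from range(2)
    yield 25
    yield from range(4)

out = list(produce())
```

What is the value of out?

Step 1: Trace yields in order:
  yield 24
  yield 0
  yield 1
  yield 25
  yield 0
  yield 1
  yield 2
  yield 3
Therefore out = [24, 0, 1, 25, 0, 1, 2, 3].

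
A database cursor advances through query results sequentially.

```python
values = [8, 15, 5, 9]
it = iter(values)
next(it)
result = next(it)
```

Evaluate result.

Step 1: Create iterator over [8, 15, 5, 9].
Step 2: next() consumes 8.
Step 3: next() returns 15.
Therefore result = 15.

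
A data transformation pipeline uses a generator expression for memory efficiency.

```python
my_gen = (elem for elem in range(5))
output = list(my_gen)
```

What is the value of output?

Step 1: Generator expression iterates range(5): [0, 1, 2, 3, 4].
Step 2: list() collects all values.
Therefore output = [0, 1, 2, 3, 4].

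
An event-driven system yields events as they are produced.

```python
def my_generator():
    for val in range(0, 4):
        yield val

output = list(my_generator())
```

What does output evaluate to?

Step 1: The generator yields each value from range(0, 4).
Step 2: list() consumes all yields: [0, 1, 2, 3].
Therefore output = [0, 1, 2, 3].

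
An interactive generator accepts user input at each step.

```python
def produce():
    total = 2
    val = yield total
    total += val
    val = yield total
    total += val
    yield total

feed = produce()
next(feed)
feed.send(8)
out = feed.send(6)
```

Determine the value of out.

Step 1: next() -> yield total=2.
Step 2: send(8) -> val=8, total = 2+8 = 10, yield 10.
Step 3: send(6) -> val=6, total = 10+6 = 16, yield 16.
Therefore out = 16.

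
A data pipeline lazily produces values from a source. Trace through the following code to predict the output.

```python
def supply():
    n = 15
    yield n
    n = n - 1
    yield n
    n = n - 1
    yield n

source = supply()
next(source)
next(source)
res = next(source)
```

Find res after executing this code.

Step 1: Trace through generator execution:
  Yield 1: n starts at 15, yield 15
  Yield 2: n = 15 - 1 = 14, yield 14
  Yield 3: n = 14 - 1 = 13, yield 13
Step 2: First next() gets 15, second next() gets the second value, third next() yields 13.
Therefore res = 13.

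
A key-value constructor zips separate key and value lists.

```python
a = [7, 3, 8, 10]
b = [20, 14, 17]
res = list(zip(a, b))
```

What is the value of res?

Step 1: zip stops at shortest (len(a)=4, len(b)=3):
  Index 0: (7, 20)
  Index 1: (3, 14)
  Index 2: (8, 17)
Step 2: Last element of a (10) has no pair, dropped.
Therefore res = [(7, 20), (3, 14), (8, 17)].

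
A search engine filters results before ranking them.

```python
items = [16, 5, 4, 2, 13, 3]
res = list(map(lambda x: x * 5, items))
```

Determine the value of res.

Step 1: Apply lambda x: x * 5 to each element:
  16 -> 80
  5 -> 25
  4 -> 20
  2 -> 10
  13 -> 65
  3 -> 15
Therefore res = [80, 25, 20, 10, 65, 15].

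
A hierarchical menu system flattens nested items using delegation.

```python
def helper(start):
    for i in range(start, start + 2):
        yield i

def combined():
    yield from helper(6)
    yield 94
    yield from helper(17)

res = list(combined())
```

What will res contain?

Step 1: combined() delegates to helper(6):
  yield 6
  yield 7
Step 2: yield 94
Step 3: Delegates to helper(17):
  yield 17
  yield 18
Therefore res = [6, 7, 94, 17, 18].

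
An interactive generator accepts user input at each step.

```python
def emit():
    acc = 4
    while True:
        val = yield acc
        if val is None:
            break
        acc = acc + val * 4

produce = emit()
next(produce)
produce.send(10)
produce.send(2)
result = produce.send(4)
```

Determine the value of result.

Step 1: next() -> yield acc=4.
Step 2: send(10) -> val=10, acc = 4 + 10*4 = 44, yield 44.
Step 3: send(2) -> val=2, acc = 44 + 2*4 = 52, yield 52.
Step 4: send(4) -> val=4, acc = 52 + 4*4 = 68, yield 68.
Therefore result = 68.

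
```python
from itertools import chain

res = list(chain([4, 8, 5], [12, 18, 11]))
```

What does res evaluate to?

Step 1: chain() concatenates iterables: [4, 8, 5] + [12, 18, 11].
Therefore res = [4, 8, 5, 12, 18, 11].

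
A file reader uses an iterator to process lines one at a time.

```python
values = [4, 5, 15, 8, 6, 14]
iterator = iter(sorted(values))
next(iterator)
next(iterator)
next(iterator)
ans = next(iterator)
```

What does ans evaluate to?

Step 1: sorted([4, 5, 15, 8, 6, 14]) = [4, 5, 6, 8, 14, 15].
Step 2: Create iterator and skip 3 elements.
Step 3: next() returns 8.
Therefore ans = 8.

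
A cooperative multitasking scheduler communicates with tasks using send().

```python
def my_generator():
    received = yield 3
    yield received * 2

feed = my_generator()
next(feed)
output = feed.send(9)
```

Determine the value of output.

Step 1: next(feed) advances to first yield, producing 3.
Step 2: send(9) resumes, received = 9.
Step 3: yield received * 2 = 9 * 2 = 18.
Therefore output = 18.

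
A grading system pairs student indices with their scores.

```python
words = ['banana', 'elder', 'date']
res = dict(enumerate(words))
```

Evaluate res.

Step 1: enumerate pairs indices with words:
  0 -> 'banana'
  1 -> 'elder'
  2 -> 'date'
Therefore res = {0: 'banana', 1: 'elder', 2: 'date'}.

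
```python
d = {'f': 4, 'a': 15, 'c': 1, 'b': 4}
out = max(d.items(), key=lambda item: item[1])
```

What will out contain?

Step 1: Find item with maximum value:
  ('f', 4)
  ('a', 15)
  ('c', 1)
  ('b', 4)
Step 2: Maximum value is 15 at key 'a'.
Therefore out = ('a', 15).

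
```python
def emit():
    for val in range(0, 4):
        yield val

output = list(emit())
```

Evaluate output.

Step 1: The generator yields each value from range(0, 4).
Step 2: list() consumes all yields: [0, 1, 2, 3].
Therefore output = [0, 1, 2, 3].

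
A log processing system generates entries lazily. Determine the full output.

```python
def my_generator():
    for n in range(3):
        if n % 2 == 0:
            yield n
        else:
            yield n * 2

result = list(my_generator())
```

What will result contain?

Step 1: For each n in range(3), yield n if even, else n*2:
  n=0 (even): yield 0
  n=1 (odd): yield 1*2 = 2
  n=2 (even): yield 2
Therefore result = [0, 2, 2].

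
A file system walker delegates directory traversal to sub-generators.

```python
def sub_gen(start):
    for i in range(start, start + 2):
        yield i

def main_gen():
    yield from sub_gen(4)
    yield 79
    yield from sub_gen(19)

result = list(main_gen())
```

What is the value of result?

Step 1: main_gen() delegates to sub_gen(4):
  yield 4
  yield 5
Step 2: yield 79
Step 3: Delegates to sub_gen(19):
  yield 19
  yield 20
Therefore result = [4, 5, 79, 19, 20].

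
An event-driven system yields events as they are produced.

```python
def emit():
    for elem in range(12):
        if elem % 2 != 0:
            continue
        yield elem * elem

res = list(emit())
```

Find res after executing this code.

Step 1: Only yield elem**2 when elem is divisible by 2:
  elem=0: 0 % 2 == 0, yield 0**2 = 0
  elem=2: 2 % 2 == 0, yield 2**2 = 4
  elem=4: 4 % 2 == 0, yield 4**2 = 16
  elem=6: 6 % 2 == 0, yield 6**2 = 36
  elem=8: 8 % 2 == 0, yield 8**2 = 64
  elem=10: 10 % 2 == 0, yield 10**2 = 100
Therefore res = [0, 4, 16, 36, 64, 100].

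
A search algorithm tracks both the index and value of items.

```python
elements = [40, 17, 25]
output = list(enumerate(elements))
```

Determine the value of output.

Step 1: enumerate pairs each element with its index:
  (0, 40)
  (1, 17)
  (2, 25)
Therefore output = [(0, 40), (1, 17), (2, 25)].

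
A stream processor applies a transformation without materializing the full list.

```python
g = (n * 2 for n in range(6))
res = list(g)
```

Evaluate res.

Step 1: For each n in range(6), compute n*2:
  n=0: 0*2 = 0
  n=1: 1*2 = 2
  n=2: 2*2 = 4
  n=3: 3*2 = 6
  n=4: 4*2 = 8
  n=5: 5*2 = 10
Therefore res = [0, 2, 4, 6, 8, 10].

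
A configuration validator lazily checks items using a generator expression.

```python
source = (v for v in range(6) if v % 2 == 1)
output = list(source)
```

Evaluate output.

Step 1: Filter range(6) keeping only odd values:
  v=0: even, excluded
  v=1: odd, included
  v=2: even, excluded
  v=3: odd, included
  v=4: even, excluded
  v=5: odd, included
Therefore output = [1, 3, 5].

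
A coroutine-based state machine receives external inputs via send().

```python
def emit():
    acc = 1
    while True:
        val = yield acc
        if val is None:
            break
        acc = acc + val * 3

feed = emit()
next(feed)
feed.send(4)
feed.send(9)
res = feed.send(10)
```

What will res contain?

Step 1: next() -> yield acc=1.
Step 2: send(4) -> val=4, acc = 1 + 4*3 = 13, yield 13.
Step 3: send(9) -> val=9, acc = 13 + 9*3 = 40, yield 40.
Step 4: send(10) -> val=10, acc = 40 + 10*3 = 70, yield 70.
Therefore res = 70.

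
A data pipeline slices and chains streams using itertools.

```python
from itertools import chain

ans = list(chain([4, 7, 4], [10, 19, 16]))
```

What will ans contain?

Step 1: chain() concatenates iterables: [4, 7, 4] + [10, 19, 16].
Therefore ans = [4, 7, 4, 10, 19, 16].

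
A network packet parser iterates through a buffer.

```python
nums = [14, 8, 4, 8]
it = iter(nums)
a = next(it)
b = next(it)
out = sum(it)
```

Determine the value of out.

Step 1: Create iterator over [14, 8, 4, 8].
Step 2: a = next() = 14, b = next() = 8.
Step 3: sum() of remaining [4, 8] = 12.
Therefore out = 12.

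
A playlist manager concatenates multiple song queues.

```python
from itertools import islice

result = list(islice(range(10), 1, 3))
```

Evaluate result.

Step 1: islice(range(10), 1, 3) takes elements at indices [1, 3).
Step 2: Elements: [1, 2].
Therefore result = [1, 2].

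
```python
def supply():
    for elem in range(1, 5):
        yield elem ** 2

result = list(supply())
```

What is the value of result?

Step 1: For each elem in range(1, 5), yield elem**2:
  elem=1: yield 1**2 = 1
  elem=2: yield 2**2 = 4
  elem=3: yield 3**2 = 9
  elem=4: yield 4**2 = 16
Therefore result = [1, 4, 9, 16].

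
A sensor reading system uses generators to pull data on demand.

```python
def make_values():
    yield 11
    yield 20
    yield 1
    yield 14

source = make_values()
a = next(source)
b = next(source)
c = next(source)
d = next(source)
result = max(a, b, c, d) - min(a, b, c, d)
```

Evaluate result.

Step 1: Create generator and consume all values:
  a = next(source) = 11
  b = next(source) = 20
  c = next(source) = 1
  d = next(source) = 14
Step 2: max = 20, min = 1, result = 20 - 1 = 19.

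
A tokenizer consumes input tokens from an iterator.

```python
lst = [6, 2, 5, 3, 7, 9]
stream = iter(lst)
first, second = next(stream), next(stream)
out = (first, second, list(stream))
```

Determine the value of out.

Step 1: Create iterator over [6, 2, 5, 3, 7, 9].
Step 2: first = 6, second = 2.
Step 3: Remaining elements: [5, 3, 7, 9].
Therefore out = (6, 2, [5, 3, 7, 9]).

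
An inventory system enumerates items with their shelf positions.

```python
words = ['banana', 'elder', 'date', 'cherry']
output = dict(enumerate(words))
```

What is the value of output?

Step 1: enumerate pairs indices with words:
  0 -> 'banana'
  1 -> 'elder'
  2 -> 'date'
  3 -> 'cherry'
Therefore output = {0: 'banana', 1: 'elder', 2: 'date', 3: 'cherry'}.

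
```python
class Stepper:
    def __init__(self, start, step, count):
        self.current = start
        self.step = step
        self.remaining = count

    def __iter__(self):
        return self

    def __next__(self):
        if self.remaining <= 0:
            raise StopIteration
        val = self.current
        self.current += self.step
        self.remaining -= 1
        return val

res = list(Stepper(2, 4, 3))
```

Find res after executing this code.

Step 1: Stepper starts at 2, increments by 4, for 3 steps:
  Yield 2, then current += 4
  Yield 6, then current += 4
  Yield 10, then current += 4
Therefore res = [2, 6, 10].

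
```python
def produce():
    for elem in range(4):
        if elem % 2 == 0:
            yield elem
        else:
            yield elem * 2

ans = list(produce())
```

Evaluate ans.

Step 1: For each elem in range(4), yield elem if even, else elem*2:
  elem=0 (even): yield 0
  elem=1 (odd): yield 1*2 = 2
  elem=2 (even): yield 2
  elem=3 (odd): yield 3*2 = 6
Therefore ans = [0, 2, 2, 6].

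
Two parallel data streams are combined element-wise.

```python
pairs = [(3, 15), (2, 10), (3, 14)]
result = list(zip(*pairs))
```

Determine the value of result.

Step 1: zip(*pairs) transposes: unzips [(3, 15), (2, 10), (3, 14)] into separate sequences.
Step 2: First elements: (3, 2, 3), second elements: (15, 10, 14).
Therefore result = [(3, 2, 3), (15, 10, 14)].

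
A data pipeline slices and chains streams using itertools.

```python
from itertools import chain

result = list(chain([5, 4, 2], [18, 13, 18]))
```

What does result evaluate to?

Step 1: chain() concatenates iterables: [5, 4, 2] + [18, 13, 18].
Therefore result = [5, 4, 2, 18, 13, 18].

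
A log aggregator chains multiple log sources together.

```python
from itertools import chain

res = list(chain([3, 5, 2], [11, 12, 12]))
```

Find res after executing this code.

Step 1: chain() concatenates iterables: [3, 5, 2] + [11, 12, 12].
Therefore res = [3, 5, 2, 11, 12, 12].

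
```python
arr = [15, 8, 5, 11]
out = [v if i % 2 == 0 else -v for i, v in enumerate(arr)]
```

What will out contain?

Step 1: For each (i, v), keep v if i is even, negate if odd:
  i=0 (even): keep 15
  i=1 (odd): negate to -8
  i=2 (even): keep 5
  i=3 (odd): negate to -11
Therefore out = [15, -8, 5, -11].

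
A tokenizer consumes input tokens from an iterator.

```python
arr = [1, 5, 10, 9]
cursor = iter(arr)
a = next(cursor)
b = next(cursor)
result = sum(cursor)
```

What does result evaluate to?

Step 1: Create iterator over [1, 5, 10, 9].
Step 2: a = next() = 1, b = next() = 5.
Step 3: sum() of remaining [10, 9] = 19.
Therefore result = 19.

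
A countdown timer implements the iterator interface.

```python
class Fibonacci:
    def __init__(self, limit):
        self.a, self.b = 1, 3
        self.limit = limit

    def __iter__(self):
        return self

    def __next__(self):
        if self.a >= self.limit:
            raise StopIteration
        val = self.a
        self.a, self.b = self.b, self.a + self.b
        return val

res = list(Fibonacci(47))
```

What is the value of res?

Step 1: Fibonacci-like sequence (a=1, b=3) until >= 47:
  Yield 1, then a,b = 3,4
  Yield 3, then a,b = 4,7
  Yield 4, then a,b = 7,11
  Yield 7, then a,b = 11,18
  Yield 11, then a,b = 18,29
  Yield 18, then a,b = 29,47
  Yield 29, then a,b = 47,76
Step 2: 47 >= 47, stop.
Therefore res = [1, 3, 4, 7, 11, 18, 29].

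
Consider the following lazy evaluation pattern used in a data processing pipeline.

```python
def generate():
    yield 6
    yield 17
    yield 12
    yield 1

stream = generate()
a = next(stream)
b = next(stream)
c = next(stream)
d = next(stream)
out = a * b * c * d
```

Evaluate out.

Step 1: Create generator and consume all values:
  a = next(stream) = 6
  b = next(stream) = 17
  c = next(stream) = 12
  d = next(stream) = 1
Step 2: out = 6 * 17 * 12 * 1 = 1224.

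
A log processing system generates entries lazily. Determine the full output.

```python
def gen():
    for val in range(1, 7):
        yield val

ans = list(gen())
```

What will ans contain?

Step 1: The generator yields each value from range(1, 7).
Step 2: list() consumes all yields: [1, 2, 3, 4, 5, 6].
Therefore ans = [1, 2, 3, 4, 5, 6].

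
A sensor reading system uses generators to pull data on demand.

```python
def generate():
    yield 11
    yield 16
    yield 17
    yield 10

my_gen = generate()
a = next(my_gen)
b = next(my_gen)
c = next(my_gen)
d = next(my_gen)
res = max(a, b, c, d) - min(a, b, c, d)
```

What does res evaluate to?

Step 1: Create generator and consume all values:
  a = next(my_gen) = 11
  b = next(my_gen) = 16
  c = next(my_gen) = 17
  d = next(my_gen) = 10
Step 2: max = 17, min = 10, res = 17 - 10 = 7.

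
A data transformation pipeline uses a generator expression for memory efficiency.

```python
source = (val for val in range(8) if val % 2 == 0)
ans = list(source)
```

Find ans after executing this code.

Step 1: Filter range(8) keeping only even values:
  val=0: even, included
  val=1: odd, excluded
  val=2: even, included
  val=3: odd, excluded
  val=4: even, included
  val=5: odd, excluded
  val=6: even, included
  val=7: odd, excluded
Therefore ans = [0, 2, 4, 6].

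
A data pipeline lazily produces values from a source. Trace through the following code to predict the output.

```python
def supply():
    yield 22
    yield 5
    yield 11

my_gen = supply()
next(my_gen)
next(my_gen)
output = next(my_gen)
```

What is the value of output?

Step 1: supply() creates a generator.
Step 2: next(my_gen) yields 22 (consumed and discarded).
Step 3: next(my_gen) yields 5 (consumed and discarded).
Step 4: next(my_gen) yields 11, assigned to output.
Therefore output = 11.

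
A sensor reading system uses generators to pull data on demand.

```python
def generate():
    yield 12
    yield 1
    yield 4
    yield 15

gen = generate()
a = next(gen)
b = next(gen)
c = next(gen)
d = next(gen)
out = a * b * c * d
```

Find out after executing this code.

Step 1: Create generator and consume all values:
  a = next(gen) = 12
  b = next(gen) = 1
  c = next(gen) = 4
  d = next(gen) = 15
Step 2: out = 12 * 1 * 4 * 15 = 720.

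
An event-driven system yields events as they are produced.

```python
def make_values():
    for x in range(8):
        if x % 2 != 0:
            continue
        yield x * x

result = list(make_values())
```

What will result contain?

Step 1: Only yield x**2 when x is divisible by 2:
  x=0: 0 % 2 == 0, yield 0**2 = 0
  x=2: 2 % 2 == 0, yield 2**2 = 4
  x=4: 4 % 2 == 0, yield 4**2 = 16
  x=6: 6 % 2 == 0, yield 6**2 = 36
Therefore result = [0, 4, 16, 36].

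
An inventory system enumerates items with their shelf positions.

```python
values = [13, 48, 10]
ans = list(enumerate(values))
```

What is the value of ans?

Step 1: enumerate pairs each element with its index:
  (0, 13)
  (1, 48)
  (2, 10)
Therefore ans = [(0, 13), (1, 48), (2, 10)].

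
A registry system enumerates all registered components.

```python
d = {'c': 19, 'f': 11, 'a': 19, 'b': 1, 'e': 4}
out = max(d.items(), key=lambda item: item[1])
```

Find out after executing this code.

Step 1: Find item with maximum value:
  ('c', 19)
  ('f', 11)
  ('a', 19)
  ('b', 1)
  ('e', 4)
Step 2: Maximum value is 19 at key 'c'.
Therefore out = ('c', 19).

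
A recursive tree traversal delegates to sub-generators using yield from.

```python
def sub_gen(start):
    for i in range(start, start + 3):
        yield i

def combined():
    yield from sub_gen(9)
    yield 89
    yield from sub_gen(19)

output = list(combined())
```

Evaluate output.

Step 1: combined() delegates to sub_gen(9):
  yield 9
  yield 10
  yield 11
Step 2: yield 89
Step 3: Delegates to sub_gen(19):
  yield 19
  yield 20
  yield 21
Therefore output = [9, 10, 11, 89, 19, 20, 21].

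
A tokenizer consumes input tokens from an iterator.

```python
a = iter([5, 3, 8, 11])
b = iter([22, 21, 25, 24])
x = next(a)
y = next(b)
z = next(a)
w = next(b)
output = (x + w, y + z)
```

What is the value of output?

Step 1: a iterates [5, 3, 8, 11], b iterates [22, 21, 25, 24].
Step 2: x = next(a) = 5, y = next(b) = 22.
Step 3: z = next(a) = 3, w = next(b) = 21.
Step 4: output = (5 + 21, 22 + 3) = (26, 25).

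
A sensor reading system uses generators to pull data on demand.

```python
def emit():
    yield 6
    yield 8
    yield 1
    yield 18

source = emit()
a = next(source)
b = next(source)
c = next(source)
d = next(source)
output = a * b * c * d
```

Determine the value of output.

Step 1: Create generator and consume all values:
  a = next(source) = 6
  b = next(source) = 8
  c = next(source) = 1
  d = next(source) = 18
Step 2: output = 6 * 8 * 1 * 18 = 864.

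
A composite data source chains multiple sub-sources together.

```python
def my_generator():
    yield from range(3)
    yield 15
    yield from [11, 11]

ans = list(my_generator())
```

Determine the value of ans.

Step 1: Trace yields in order:
  yield 0
  yield 1
  yield 2
  yield 15
  yield 11
  yield 11
Therefore ans = [0, 1, 2, 15, 11, 11].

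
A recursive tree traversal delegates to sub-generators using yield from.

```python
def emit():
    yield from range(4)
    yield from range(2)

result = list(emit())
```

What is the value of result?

Step 1: Trace yields in order:
  yield 0
  yield 1
  yield 2
  yield 3
  yield 0
  yield 1
Therefore result = [0, 1, 2, 3, 0, 1].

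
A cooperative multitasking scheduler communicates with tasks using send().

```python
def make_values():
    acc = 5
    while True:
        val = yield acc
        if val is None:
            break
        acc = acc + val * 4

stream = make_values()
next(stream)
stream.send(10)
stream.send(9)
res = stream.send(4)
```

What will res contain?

Step 1: next() -> yield acc=5.
Step 2: send(10) -> val=10, acc = 5 + 10*4 = 45, yield 45.
Step 3: send(9) -> val=9, acc = 45 + 9*4 = 81, yield 81.
Step 4: send(4) -> val=4, acc = 81 + 4*4 = 97, yield 97.
Therefore res = 97.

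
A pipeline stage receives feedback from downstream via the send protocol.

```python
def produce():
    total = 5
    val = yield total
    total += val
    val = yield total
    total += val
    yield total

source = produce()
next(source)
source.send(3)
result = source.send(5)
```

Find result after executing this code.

Step 1: next() -> yield total=5.
Step 2: send(3) -> val=3, total = 5+3 = 8, yield 8.
Step 3: send(5) -> val=5, total = 8+5 = 13, yield 13.
Therefore result = 13.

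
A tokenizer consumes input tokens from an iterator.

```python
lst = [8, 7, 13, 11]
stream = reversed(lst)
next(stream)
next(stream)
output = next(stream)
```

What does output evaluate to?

Step 1: reversed([8, 7, 13, 11]) gives iterator: [11, 13, 7, 8].
Step 2: First next() = 11, second next() = 13.
Step 3: Third next() = 7.
Therefore output = 7.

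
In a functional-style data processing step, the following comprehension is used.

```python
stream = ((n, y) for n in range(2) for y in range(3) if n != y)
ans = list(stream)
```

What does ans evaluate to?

Step 1: Nested generator over range(2) x range(3) where n != y:
  (0, 0): excluded (n == y)
  (0, 1): included
  (0, 2): included
  (1, 0): included
  (1, 1): excluded (n == y)
  (1, 2): included
Therefore ans = [(0, 1), (0, 2), (1, 0), (1, 2)].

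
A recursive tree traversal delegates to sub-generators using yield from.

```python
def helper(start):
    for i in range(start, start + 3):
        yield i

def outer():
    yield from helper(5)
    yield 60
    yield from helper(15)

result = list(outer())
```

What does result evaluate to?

Step 1: outer() delegates to helper(5):
  yield 5
  yield 6
  yield 7
Step 2: yield 60
Step 3: Delegates to helper(15):
  yield 15
  yield 16
  yield 17
Therefore result = [5, 6, 7, 60, 15, 16, 17].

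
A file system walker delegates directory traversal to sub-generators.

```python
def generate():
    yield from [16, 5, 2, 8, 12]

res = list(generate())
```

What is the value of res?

Step 1: yield from delegates to the iterable, yielding each element.
Step 2: Collected values: [16, 5, 2, 8, 12].
Therefore res = [16, 5, 2, 8, 12].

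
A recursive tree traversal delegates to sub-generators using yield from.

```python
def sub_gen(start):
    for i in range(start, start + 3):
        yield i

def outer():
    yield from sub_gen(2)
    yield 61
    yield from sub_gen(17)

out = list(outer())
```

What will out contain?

Step 1: outer() delegates to sub_gen(2):
  yield 2
  yield 3
  yield 4
Step 2: yield 61
Step 3: Delegates to sub_gen(17):
  yield 17
  yield 18
  yield 19
Therefore out = [2, 3, 4, 61, 17, 18, 19].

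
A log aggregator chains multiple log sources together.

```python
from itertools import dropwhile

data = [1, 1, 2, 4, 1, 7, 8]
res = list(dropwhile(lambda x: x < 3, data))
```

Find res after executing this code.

Step 1: dropwhile drops elements while < 3:
  1 < 3: dropped
  1 < 3: dropped
  2 < 3: dropped
  4: kept (dropping stopped)
Step 2: Remaining elements kept regardless of condition.
Therefore res = [4, 1, 7, 8].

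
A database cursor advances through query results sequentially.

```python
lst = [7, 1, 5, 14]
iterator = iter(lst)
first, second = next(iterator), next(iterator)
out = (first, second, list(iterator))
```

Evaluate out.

Step 1: Create iterator over [7, 1, 5, 14].
Step 2: first = 7, second = 1.
Step 3: Remaining elements: [5, 14].
Therefore out = (7, 1, [5, 14]).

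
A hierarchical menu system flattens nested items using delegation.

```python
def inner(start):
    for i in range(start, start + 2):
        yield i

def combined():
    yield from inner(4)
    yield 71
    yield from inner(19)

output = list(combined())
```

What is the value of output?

Step 1: combined() delegates to inner(4):
  yield 4
  yield 5
Step 2: yield 71
Step 3: Delegates to inner(19):
  yield 19
  yield 20
Therefore output = [4, 5, 71, 19, 20].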